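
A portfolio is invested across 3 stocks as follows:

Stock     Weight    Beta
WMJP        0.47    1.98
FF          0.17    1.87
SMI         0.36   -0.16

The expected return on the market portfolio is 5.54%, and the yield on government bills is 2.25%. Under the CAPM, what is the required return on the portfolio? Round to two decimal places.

6.17%

β_P = Σ w_i β_i = 0.47×1.98 + 0.17×1.87 + 0.36×-0.16 = 1.1909
MRP = 5.54% − 2.25% = 3.29%
E(R_P) = R_f + β_P × MRP = 2.25% + 1.1909 × 3.29% = 6.17%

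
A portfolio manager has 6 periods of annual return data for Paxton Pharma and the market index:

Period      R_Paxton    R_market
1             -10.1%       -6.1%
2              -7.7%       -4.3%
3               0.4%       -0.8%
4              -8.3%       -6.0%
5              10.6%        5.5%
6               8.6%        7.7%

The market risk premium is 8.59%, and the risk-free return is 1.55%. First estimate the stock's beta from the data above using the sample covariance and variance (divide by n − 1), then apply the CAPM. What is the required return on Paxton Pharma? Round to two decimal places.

14.22%

Mean R_i = (-10.1 − 7.7 + 0.4 − 8.3 + 10.6 + 8.6) / 6 = -1.0833%
Mean R_m = (-6.1 − 4.3 − 0.8 − 6.0 + 5.5 + 7.7) / 6 = -0.6667%
Σ(R_i − R̄_i)(R_m − R̄_m) = 264.3867  ⇒  Cov = 264.3867 / 5 = 52.8773
Σ(R_m − R̄_m)² = 179.2133  ⇒  Var(R_m) = 179.2133 / 5 = 35.8427
β = Cov / Var(R_m) = 52.8773 / 35.8427 = 1.4753
E(R) = R_f + β × MRP = 1.55% + 1.4753 × 8.59% = 14.22%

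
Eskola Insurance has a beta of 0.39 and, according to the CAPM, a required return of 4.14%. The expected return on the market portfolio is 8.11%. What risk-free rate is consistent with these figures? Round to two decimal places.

E(R) = R_f + β(E(R_m) − R_f) = R_f(1 − β) + β·E(R_m)
4.14% = R_f × (1 − 0.39) + 0.39 × 8.11%
4.14% = R_f × 0.61 + 3.1629%
R_f = (4.14% − 3.1629%) / 0.61 = 1.60%

1.60%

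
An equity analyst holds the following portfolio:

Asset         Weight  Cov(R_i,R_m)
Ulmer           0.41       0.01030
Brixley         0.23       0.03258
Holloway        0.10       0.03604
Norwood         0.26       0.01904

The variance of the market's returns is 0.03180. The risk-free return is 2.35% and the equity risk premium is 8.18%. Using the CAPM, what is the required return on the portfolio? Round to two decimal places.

7.56%

β_Ulmer = 0.01030 / 0.03180 = 0.3239
β_Brixley = 0.03258 / 0.03180 = 1.0245
β_Holloway = 0.03604 / 0.03180 = 1.1333
β_Norwood = 0.01904 / 0.03180 = 0.5987
β_P = Σ w_i β_i = 0.41×0.3239 + 0.23×1.0245 + 0.10×1.1333 + 0.26×0.5987 = 0.6374
E(R_P) = R_f + β_P × MRP = 2.35% + 0.6374 × 8.18% = 7.56%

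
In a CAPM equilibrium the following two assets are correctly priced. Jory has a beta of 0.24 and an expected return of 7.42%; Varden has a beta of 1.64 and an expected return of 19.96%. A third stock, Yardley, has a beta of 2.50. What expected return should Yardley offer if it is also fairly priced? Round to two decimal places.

MRP (SML slope) = (19.96% − 7.42%) / (1.64 − 0.24) = 12.54% / 1.40 = 8.9571%
R_f (intercept) = 7.42% − 0.24 × 8.9571% = 5.2703%
E(R_Yardley) = R_f + β × MRP = 5.2703% + 2.50 × 8.9571% = 27.66%

27.66%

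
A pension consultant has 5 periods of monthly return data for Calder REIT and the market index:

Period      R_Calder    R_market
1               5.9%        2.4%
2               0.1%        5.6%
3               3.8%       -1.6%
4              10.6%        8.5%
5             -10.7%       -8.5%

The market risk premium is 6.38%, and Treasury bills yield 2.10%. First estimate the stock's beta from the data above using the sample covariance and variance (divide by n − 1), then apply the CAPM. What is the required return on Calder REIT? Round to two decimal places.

Mean R_i = (5.9 + 0.1 + 3.8 + 10.6 − 10.7) / 5 = 1.9400%
Mean R_m = (2.4 + 5.6 − 1.6 + 8.5 − 8.5) / 5 = 1.2800%
Σ(R_i − R̄_i)(R_m − R̄_m) = 177.2740  ⇒  Cov = 177.2740 / 4 = 44.3185
Σ(R_m − R̄_m)² = 175.9880  ⇒  Var(R_m) = 175.9880 / 4 = 43.9970
β = Cov / Var(R_m) = 44.3185 / 43.9970 = 1.0073
E(R) = R_f + β × MRP = 2.10% + 1.0073 × 6.38% = 8.53%

8.53%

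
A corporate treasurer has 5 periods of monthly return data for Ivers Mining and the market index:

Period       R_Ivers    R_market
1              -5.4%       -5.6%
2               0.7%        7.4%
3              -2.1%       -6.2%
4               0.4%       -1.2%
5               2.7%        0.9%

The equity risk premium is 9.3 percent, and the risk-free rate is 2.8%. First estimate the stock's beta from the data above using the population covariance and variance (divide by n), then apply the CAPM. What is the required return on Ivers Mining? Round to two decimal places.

Mean R_i = (-5.4 + 0.7 − 2.1 + 0.4 + 2.7) / 5 = -0.7400%
Mean R_m = (-5.6 + 7.4 − 6.2 − 1.2 + 0.9) / 5 = -0.9400%
Σ(R_i − R̄_i)(R_m − R̄_m) = 46.9120  ⇒  Cov = 46.9120 / 5 = 9.3824
Σ(R_m − R̄_m)² = 122.3920  ⇒  Var(R_m) = 122.3920 / 5 = 24.4784
β = Cov / Var(R_m) = 9.3824 / 24.4784 = 0.3833
E(R) = R_f + β × MRP = 2.8% + 0.3833 × 9.3% = 6.36%

6.36%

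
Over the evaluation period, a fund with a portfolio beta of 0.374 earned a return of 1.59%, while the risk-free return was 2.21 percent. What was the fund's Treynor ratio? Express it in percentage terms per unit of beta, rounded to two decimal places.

Treynor = (R_P − R_f) / β_P = (1.59% − 2.21%) / 0.3740 = -0.62% / 0.3740 = -1.66%

-1.66%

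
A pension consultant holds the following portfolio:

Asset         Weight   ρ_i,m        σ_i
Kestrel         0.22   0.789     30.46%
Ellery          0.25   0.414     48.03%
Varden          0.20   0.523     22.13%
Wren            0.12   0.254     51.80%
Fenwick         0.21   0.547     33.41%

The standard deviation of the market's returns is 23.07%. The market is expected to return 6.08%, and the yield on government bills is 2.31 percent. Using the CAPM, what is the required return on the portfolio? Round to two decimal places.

5.25%

β_Kestrel = 0.789 × 30.46% / 23.07% = 1.0417
β_Ellery = 0.414 × 48.03% / 23.07% = 0.8619
β_Varden = 0.523 × 22.13% / 23.07% = 0.5017
β_Wren = 0.254 × 51.80% / 23.07% = 0.5703
β_Fenwick = 0.547 × 33.41% / 23.07% = 0.7922
β_P = Σ w_i β_i = 0.22×1.0417 + 0.25×0.8619 + 0.20×0.5017 + 0.12×0.5703 + 0.21×0.7922 = 0.7798
MRP = 6.08% − 2.31% = 3.77%
E(R_P) = R_f + β_P × MRP = 2.31% + 0.7798 × 3.77% = 5.25%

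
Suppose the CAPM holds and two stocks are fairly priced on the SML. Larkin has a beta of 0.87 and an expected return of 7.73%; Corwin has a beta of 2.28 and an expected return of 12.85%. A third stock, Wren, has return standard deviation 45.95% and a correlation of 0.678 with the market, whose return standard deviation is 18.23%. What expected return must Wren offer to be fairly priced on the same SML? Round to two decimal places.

10.78%

MRP = (12.85% − 7.73%) / (2.28 − 0.87) = 3.6312%
R_f = 7.73% − 0.87 × 3.6312% = 4.5709%
β_Wren = ρ·σ_i/σ_m = 0.678 × 45.95 / 18.23 = 1.7089
E(R_Wren) = R_f + β × MRP = 4.5709% + 1.7089 × 3.6312% = 10.78%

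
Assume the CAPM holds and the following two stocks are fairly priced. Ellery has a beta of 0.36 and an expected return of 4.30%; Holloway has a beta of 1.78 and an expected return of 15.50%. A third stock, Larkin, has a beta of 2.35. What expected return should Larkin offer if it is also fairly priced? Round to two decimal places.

20.00%

MRP (SML slope) = (15.50% − 4.30%) / (1.78 − 0.36) = 11.20% / 1.42 = 7.8873%
R_f (intercept) = 4.30% − 0.36 × 7.8873% = 1.4606%
E(R_Larkin) = R_f + β × MRP = 1.4606% + 2.35 × 7.8873% = 20.00%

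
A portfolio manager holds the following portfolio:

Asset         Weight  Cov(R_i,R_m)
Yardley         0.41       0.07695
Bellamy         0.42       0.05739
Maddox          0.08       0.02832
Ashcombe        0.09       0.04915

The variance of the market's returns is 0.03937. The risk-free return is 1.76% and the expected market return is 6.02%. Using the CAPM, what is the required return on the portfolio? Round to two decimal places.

8.51%

β_Yardley = 0.07695 / 0.03937 = 1.9545
β_Bellamy = 0.05739 / 0.03937 = 1.4577
β_Maddox = 0.02832 / 0.03937 = 0.7193
β_Ashcombe = 0.04915 / 0.03937 = 1.2484
β_P = Σ w_i β_i = 0.41×1.9545 + 0.42×1.4577 + 0.08×0.7193 + 0.09×1.2484 = 1.5835
MRP = 6.02% − 1.76% = 4.26%
E(R_P) = R_f + β_P × MRP = 1.76% + 1.5835 × 4.26% = 8.51%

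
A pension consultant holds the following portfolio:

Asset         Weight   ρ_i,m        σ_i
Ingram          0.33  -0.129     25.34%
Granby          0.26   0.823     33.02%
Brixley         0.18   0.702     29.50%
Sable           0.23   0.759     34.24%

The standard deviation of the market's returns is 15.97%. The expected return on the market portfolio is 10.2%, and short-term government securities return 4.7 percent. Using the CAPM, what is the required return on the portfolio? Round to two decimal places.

10.10%

β_Ingram = -0.129 × 25.34% / 15.97% = -0.2047
β_Granby = 0.823 × 33.02% / 15.97% = 1.7017
β_Brixley = 0.702 × 29.50% / 15.97% = 1.2967
β_Sable = 0.759 × 34.24% / 15.97% = 1.6273
β_P = Σ w_i β_i = 0.33×-0.2047 + 0.26×1.7017 + 0.18×1.2967 + 0.23×1.6273 = 0.9826
MRP = 10.2% − 4.7% = 5.50%
E(R_P) = R_f + β_P × MRP = 4.7% + 0.9826 × 5.5% = 10.10%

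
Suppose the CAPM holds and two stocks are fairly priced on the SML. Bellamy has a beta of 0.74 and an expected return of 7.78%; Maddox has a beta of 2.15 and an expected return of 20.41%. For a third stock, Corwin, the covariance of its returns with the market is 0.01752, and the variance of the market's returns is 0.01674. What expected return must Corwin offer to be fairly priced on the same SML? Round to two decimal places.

10.53%

MRP = (20.41% − 7.78%) / (2.15 − 0.74) = 8.9574%
R_f = 7.78% − 0.74 × 8.9574% = 1.1515%
β_Corwin = Cov / Var(R_m) = 0.01752 / 0.01674 = 1.0466
E(R_Corwin) = R_f + β × MRP = 1.1515% + 1.0466 × 8.9574% = 10.53%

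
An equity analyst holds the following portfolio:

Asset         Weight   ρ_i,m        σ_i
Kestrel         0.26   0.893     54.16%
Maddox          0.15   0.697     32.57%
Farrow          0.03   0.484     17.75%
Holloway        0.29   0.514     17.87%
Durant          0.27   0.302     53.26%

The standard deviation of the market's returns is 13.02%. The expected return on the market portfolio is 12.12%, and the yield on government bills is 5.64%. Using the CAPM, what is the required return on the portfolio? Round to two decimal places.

17.21%

β_Kestrel = 0.893 × 54.16% / 13.02% = 3.7147
β_Maddox = 0.697 × 32.57% / 13.02% = 1.7436
β_Farrow = 0.484 × 17.75% / 13.02% = 0.6598
β_Holloway = 0.514 × 17.87% / 13.02% = 0.7055
β_Durant = 0.302 × 53.26% / 13.02% = 1.2354
β_P = Σ w_i β_i = 0.26×3.7147 + 0.15×1.7436 + 0.03×0.6598 + 0.29×0.7055 + 0.27×1.2354 = 1.7853
MRP = 12.12% − 5.64% = 6.48%
E(R_P) = R_f + β_P × MRP = 5.64% + 1.7853 × 6.48% = 17.21%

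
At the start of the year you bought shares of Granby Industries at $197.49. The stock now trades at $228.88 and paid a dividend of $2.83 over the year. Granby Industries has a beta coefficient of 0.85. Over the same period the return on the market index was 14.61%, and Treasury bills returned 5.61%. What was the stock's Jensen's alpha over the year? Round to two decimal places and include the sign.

+4.07%

Realised HPR = (P1 + D1 − P0) / P0 = (228.88 + 2.83 − 197.49) / 197.49 = 34.22 / 197.49 = 17.3275%
MRP = 14.61% − 5.61% = 9.00%
CAPM required = R_f + β·MRP = 5.61% + 0.85 × 9.00% = 13.2600%
α = realised − required = 17.3275% − 13.2600% = +4.07%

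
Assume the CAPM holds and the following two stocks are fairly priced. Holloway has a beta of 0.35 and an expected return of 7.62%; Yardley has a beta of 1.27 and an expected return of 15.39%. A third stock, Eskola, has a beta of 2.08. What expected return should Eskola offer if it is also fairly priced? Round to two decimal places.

MRP (SML slope) = (15.39% − 7.62%) / (1.27 − 0.35) = 7.77% / 0.92 = 8.4457%
R_f (intercept) = 7.62% − 0.35 × 8.4457% = 4.6640%
E(R_Eskola) = R_f + β × MRP = 4.6640% + 2.08 × 8.4457% = 22.23%

22.23%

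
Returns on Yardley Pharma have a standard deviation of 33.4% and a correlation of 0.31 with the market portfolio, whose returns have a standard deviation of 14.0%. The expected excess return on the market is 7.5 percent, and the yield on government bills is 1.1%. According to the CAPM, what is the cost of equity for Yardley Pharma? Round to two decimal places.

6.65%

β = ρ × σ_i / σ_m = 0.31 × 33.4% / 14.0% = 0.7396
E(R) = 1.1% + 0.7396 × 7.5% = 6.65%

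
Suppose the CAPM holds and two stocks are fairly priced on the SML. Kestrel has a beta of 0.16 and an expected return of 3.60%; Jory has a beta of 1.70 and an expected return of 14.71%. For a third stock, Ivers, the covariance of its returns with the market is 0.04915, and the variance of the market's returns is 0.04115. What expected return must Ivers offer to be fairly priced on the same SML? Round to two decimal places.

11.06%

MRP = (14.71% − 3.60%) / (1.70 − 0.16) = 7.2143%
R_f = 3.60% − 0.16 × 7.2143% = 2.4457%
β_Ivers = Cov / Var(R_m) = 0.04915 / 0.04115 = 1.1944
E(R_Ivers) = R_f + β × MRP = 2.4457% + 1.1944 × 7.2143% = 11.06%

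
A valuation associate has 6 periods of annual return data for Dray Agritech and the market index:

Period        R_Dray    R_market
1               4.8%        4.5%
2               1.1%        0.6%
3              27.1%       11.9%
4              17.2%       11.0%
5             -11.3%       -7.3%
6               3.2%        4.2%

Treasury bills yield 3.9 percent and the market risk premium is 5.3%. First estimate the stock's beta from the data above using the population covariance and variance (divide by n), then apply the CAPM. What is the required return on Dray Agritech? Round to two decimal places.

Mean R_i = (4.8 + 1.1 + 27.1 + 17.2 − 11.3 + 3.2) / 6 = 7.0167%
Mean R_m = (4.5 + 0.6 + 11.9 + 11.0 − 7.3 + 4.2) / 6 = 4.1500%
Σ(R_i − R̄_i)(R_m − R̄_m) = 455.1650  ⇒  Cov = 455.1650 / 6 = 75.8608
Σ(R_m − R̄_m)² = 250.8150  ⇒  Var(R_m) = 250.8150 / 6 = 41.8025
β = Cov / Var(R_m) = 75.8608 / 41.8025 = 1.8147
E(R) = R_f + β × MRP = 3.9% + 1.8147 × 5.3% = 13.52%

13.52%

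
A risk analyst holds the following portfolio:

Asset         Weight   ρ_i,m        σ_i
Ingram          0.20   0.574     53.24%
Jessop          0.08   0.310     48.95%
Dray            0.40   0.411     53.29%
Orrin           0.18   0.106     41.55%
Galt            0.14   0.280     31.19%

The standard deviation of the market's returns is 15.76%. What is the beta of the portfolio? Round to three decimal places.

1.149

β_Ingram = 0.574 × 53.24% / 15.76% = 1.9391
β_Jessop = 0.310 × 48.95% / 15.76% = 0.9628
β_Dray = 0.411 × 53.29% / 15.76% = 1.3897
β_Orrin = 0.106 × 41.55% / 15.76% = 0.2795
β_Galt = 0.280 × 31.19% / 15.76% = 0.5541
β_P = Σ w_i β_i = 0.20×1.9391 + 0.08×0.9628 + 0.40×1.3897 + 0.18×0.2795 + 0.14×0.5541 = 1.1486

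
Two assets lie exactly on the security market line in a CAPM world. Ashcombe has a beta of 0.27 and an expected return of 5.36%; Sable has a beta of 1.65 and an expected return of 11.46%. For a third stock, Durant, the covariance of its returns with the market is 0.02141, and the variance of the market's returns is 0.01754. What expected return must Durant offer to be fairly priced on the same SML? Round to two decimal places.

9.56%

MRP = (11.46% − 5.36%) / (1.65 − 0.27) = 4.4203%
R_f = 5.36% − 0.27 × 4.4203% = 4.1665%
β_Durant = Cov / Var(R_m) = 0.02141 / 0.01754 = 1.2206
E(R_Durant) = R_f + β × MRP = 4.1665% + 1.2206 × 4.4203% = 9.56%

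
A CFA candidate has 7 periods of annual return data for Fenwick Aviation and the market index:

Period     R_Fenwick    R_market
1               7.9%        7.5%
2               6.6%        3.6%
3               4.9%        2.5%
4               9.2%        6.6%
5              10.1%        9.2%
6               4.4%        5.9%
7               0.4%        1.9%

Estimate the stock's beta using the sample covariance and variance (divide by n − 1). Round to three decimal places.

Mean R_i = (7.9 + 6.6 + 4.9 + 9.2 + 10.1 + 4.4 + 0.4) / 7 = 6.2143%
Mean R_m = (7.5 + 3.6 + 2.5 + 6.6 + 9.2 + 5.9 + 1.9) / 7 = 5.3143%
Σ(R_i − R̄_i)(R_m − R̄_m) = 44.4486  ⇒  Cov = 44.4486 / 6 = 7.4081
Σ(R_m − R̄_m)² = 44.3886  ⇒  Var(R_m) = 44.3886 / 6 = 7.3981
β = Cov / Var(R_m) = 7.4081 / 7.3981 = 1.0014

1.001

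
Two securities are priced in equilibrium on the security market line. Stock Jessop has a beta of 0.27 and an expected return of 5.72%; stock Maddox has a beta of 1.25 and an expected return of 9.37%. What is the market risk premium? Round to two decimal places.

3.72%

Both satisfy E(R) = R_f + β·MRP, so the slope of the SML is
MRP = (9.37% − 5.72%) / (1.25 − 0.27) = 3.65% / 0.98 = 3.7245%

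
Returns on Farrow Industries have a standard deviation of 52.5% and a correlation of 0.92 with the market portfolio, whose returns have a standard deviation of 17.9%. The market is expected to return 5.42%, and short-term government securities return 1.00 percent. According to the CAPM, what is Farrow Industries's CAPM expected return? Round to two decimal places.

β = ρ × σ_i / σ_m = 0.92 × 52.5% / 17.9% = 2.6983
MRP = 5.42% − 1.00% = 4.42%
E(R) = 1.00% + 2.6983 × 4.42% = 12.93%

12.93%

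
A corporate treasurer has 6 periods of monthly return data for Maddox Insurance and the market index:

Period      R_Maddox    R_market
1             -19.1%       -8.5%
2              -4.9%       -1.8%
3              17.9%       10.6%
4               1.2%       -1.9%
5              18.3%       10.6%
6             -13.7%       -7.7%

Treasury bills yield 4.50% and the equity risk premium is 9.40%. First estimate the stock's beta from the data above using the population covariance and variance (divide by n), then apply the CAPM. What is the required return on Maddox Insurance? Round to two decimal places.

21.55%

Mean R_i = (-19.1 − 4.9 + 17.9 + 1.2 + 18.3 − 13.7) / 6 = -0.0500%
Mean R_m = (-8.5 − 1.8 + 10.6 − 1.9 + 10.6 − 7.7) / 6 = 0.2167%
Σ(R_i − R̄_i)(R_m − R̄_m) = 658.1650  ⇒  Cov = 658.1650 / 6 = 109.6942
Σ(R_m − R̄_m)² = 362.8283  ⇒  Var(R_m) = 362.8283 / 6 = 60.4714
β = Cov / Var(R_m) = 109.6942 / 60.4714 = 1.8140
E(R) = R_f + β × MRP = 4.50% + 1.8140 × 9.40% = 21.55%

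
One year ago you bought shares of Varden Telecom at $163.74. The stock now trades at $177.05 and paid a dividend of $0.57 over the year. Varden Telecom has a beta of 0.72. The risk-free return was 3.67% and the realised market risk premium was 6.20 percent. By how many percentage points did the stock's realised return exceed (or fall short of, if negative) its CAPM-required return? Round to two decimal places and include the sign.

Realised HPR = (P1 + D1 − P0) / P0 = (177.05 + 0.57 − 163.74) / 163.74 = 13.88 / 163.74 = 8.4769%
CAPM required = R_f + β·MRP = 3.67% + 0.72 × 6.20% = 8.1340%
α = realised − required = 8.4769% − 8.1340% = +0.34%

+0.34%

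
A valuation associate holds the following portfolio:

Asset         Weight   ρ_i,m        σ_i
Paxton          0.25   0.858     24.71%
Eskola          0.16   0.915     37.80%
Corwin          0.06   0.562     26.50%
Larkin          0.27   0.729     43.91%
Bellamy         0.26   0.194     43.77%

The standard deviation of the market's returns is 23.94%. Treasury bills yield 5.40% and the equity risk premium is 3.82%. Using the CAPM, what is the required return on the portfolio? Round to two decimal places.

β_Paxton = 0.858 × 24.71% / 23.94% = 0.8856
β_Eskola = 0.915 × 37.80% / 23.94% = 1.4447
β_Corwin = 0.562 × 26.50% / 23.94% = 0.6221
β_Larkin = 0.729 × 43.91% / 23.94% = 1.3371
β_Bellamy = 0.194 × 43.77% / 23.94% = 0.3547
β_P = Σ w_i β_i = 0.25×0.8856 + 0.16×1.4447 + 0.06×0.6221 + 0.27×1.3371 + 0.26×0.3547 = 0.9431
E(R_P) = R_f + β_P × MRP = 5.40% + 0.9431 × 3.82% = 9.00%

9.00%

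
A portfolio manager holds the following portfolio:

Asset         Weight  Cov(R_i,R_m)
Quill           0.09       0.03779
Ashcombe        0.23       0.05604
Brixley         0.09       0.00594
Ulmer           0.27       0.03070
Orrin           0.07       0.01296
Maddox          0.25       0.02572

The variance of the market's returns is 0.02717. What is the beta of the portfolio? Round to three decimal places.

β_Quill = 0.03779 / 0.02717 = 1.3909
β_Ashcombe = 0.05604 / 0.02717 = 2.0626
β_Brixley = 0.00594 / 0.02717 = 0.2186
β_Ulmer = 0.03070 / 0.02717 = 1.1299
β_Orrin = 0.01296 / 0.02717 = 0.4770
β_Maddox = 0.02572 / 0.02717 = 0.9466
β_P = Σ w_i β_i = 0.09×1.3909 + 0.23×2.0626 + 0.09×0.2186 + 0.27×1.1299 + 0.07×0.4770 + 0.25×0.9466 = 1.1944

1.194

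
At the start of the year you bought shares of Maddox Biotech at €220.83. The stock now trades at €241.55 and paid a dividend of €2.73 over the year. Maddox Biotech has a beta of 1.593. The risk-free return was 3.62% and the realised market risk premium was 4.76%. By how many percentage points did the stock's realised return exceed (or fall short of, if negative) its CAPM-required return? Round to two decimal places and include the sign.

-0.58%

Realised HPR = (P1 + D1 − P0) / P0 = (241.55 + 2.73 − 220.83) / 220.83 = 23.45 / 220.83 = 10.6190%
CAPM required = R_f + β·MRP = 3.62% + 1.593 × 4.76% = 11.20268%
α = realised − required = 10.6190% − 11.20268% = -0.58%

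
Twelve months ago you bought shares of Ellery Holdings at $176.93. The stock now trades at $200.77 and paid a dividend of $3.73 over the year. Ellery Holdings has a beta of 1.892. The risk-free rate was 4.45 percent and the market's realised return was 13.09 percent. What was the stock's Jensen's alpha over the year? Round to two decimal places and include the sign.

Realised HPR = (P1 + D1 − P0) / P0 = (200.77 + 3.73 − 176.93) / 176.93 = 27.57 / 176.93 = 15.5824%
MRP = 13.09% − 4.45% = 8.64%
CAPM required = R_f + β·MRP = 4.45% + 1.892 × 8.64% = 20.79688%
α = realised − required = 15.5824% − 20.79688% = -5.21%

-5.21%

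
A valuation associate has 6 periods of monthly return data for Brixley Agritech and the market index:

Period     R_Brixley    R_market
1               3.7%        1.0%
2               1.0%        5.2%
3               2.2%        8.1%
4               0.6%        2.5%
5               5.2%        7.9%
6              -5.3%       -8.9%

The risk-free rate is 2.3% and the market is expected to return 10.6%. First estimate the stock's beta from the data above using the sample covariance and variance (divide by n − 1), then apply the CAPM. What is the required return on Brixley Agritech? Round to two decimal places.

Mean R_i = (3.7 + 1.0 + 2.2 + 0.6 + 5.2 − 5.3) / 6 = 1.2333%
Mean R_m = (1.0 + 5.2 + 8.1 + 2.5 + 7.9 − 8.9) / 6 = 2.6333%
Σ(R_i − R̄_i)(R_m − R̄_m) = 96.9833  ⇒  Cov = 96.9833 / 5 = 19.3967
Σ(R_m − R̄_m)² = 199.9133  ⇒  Var(R_m) = 199.9133 / 5 = 39.9827
β = Cov / Var(R_m) = 19.3967 / 39.9827 = 0.4851
MRP = 10.6% − 2.3% = 8.30%
E(R) = R_f + β × MRP = 2.3% + 0.4851 × 8.3% = 6.33%

6.33%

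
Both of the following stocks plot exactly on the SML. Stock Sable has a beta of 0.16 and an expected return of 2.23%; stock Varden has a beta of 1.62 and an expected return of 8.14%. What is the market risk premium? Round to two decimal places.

Both satisfy E(R) = R_f + β·MRP, so the slope of the SML is
MRP = (8.14% − 2.23%) / (1.62 − 0.16) = 5.91% / 1.46 = 4.0479%

4.05%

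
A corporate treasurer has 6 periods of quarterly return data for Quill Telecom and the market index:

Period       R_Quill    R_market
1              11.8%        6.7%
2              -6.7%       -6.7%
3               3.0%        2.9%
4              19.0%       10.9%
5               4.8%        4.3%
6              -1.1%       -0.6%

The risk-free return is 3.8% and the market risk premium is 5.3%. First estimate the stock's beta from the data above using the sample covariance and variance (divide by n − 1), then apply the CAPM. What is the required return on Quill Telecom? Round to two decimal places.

11.58%

Mean R_i = (11.8 − 6.7 + 3.0 + 19.0 + 4.8 − 1.1) / 6 = 5.1333%
Mean R_m = (6.7 − 6.7 + 2.9 + 10.9 + 4.3 − 0.6) / 6 = 2.9167%
Σ(R_i − R̄_i)(R_m − R̄_m) = 271.2167  ⇒  Cov = 271.2167 / 5 = 54.2433
Σ(R_m − R̄_m)² = 184.8083  ⇒  Var(R_m) = 184.8083 / 5 = 36.9617
β = Cov / Var(R_m) = 54.2433 / 36.9617 = 1.4676
E(R) = R_f + β × MRP = 3.8% + 1.4676 × 5.3% = 11.58%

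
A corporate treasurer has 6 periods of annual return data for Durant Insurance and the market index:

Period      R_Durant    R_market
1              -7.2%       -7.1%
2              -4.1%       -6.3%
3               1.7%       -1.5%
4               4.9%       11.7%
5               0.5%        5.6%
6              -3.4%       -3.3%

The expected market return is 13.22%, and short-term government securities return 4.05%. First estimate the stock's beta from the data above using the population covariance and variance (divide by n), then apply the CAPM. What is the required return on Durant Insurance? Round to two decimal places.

Mean R_i = (-7.2 − 4.1 + 1.7 + 4.9 + 0.5 − 3.4) / 6 = -1.2667%
Mean R_m = (-7.1 − 6.3 − 1.5 + 11.7 + 5.6 − 3.3) / 6 = -0.1500%
Σ(R_i − R̄_i)(R_m − R̄_m) = 144.6100  ⇒  Cov = 144.6100 / 6 = 24.1017
Σ(R_m − R̄_m)² = 271.3550  ⇒  Var(R_m) = 271.3550 / 6 = 45.2258
β = Cov / Var(R_m) = 24.1017 / 45.2258 = 0.5329
MRP = 13.22% − 4.05% = 9.17%
E(R) = R_f + β × MRP = 4.05% + 0.5329 × 9.17% = 8.94%

8.94%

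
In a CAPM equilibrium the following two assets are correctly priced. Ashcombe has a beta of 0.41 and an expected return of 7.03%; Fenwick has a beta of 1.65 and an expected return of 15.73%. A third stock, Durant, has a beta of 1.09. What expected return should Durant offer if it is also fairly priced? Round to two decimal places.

MRP (SML slope) = (15.73% − 7.03%) / (1.65 − 0.41) = 8.70% / 1.24 = 7.0161%
R_f (intercept) = 7.03% − 0.41 × 7.0161% = 4.1534%
E(R_Durant) = R_f + β × MRP = 4.1534% + 1.09 × 7.0161% = 11.80%

11.80%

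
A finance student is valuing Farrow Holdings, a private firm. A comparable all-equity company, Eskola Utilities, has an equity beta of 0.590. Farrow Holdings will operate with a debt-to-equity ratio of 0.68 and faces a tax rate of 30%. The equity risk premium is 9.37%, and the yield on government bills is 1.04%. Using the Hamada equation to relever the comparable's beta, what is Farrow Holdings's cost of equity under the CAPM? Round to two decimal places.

β_L = β_U × [1 + (1 − t)(D/E)] = 0.590 × [1 + (1 − 0.30) × 0.68]
    = 0.590 × [1 + 0.70 × 0.68] = 0.590 × 1.4760 = 0.8708
E(R) = R_f + β_L × MRP = 1.04% + 0.8708 × 9.37% = 9.20%

9.20%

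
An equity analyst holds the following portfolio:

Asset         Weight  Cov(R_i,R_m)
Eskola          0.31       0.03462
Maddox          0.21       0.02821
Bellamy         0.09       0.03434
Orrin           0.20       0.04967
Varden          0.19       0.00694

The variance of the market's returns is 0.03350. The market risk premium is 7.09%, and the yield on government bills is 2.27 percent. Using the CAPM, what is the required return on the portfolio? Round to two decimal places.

β_Eskola = 0.03462 / 0.03350 = 1.0334
β_Maddox = 0.02821 / 0.03350 = 0.8421
β_Bellamy = 0.03434 / 0.03350 = 1.0251
β_Orrin = 0.04967 / 0.03350 = 1.4827
β_Varden = 0.00694 / 0.03350 = 0.2072
β_P = Σ w_i β_i = 0.31×1.0334 + 0.21×0.8421 + 0.09×1.0251 + 0.20×1.4827 + 0.19×0.2072 = 0.9254
E(R_P) = R_f + β_P × MRP = 2.27% + 0.9254 × 7.09% = 8.83%

8.83%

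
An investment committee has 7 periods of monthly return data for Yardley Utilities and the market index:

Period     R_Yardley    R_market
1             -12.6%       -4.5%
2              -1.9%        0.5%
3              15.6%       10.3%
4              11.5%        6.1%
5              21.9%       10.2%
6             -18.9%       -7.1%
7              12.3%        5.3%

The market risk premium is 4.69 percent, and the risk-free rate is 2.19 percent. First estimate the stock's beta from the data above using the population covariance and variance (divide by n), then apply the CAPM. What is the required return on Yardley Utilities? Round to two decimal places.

12.52%

Mean R_i = (-12.6 − 1.9 + 15.6 + 11.5 + 21.9 − 18.9 + 12.3) / 7 = 3.9857%
Mean R_m = (-4.5 + 0.5 + 10.3 + 6.1 + 10.2 − 7.1 + 5.3) / 7 = 2.9714%
Σ(R_i − R̄_i)(R_m − R̄_m) = 626.4371  ⇒  Cov = 626.4371 / 7 = 89.4910
Σ(R_m − R̄_m)² = 284.5343  ⇒  Var(R_m) = 284.5343 / 7 = 40.6478
β = Cov / Var(R_m) = 89.4910 / 40.6478 = 2.2016
E(R) = R_f + β × MRP = 2.19% + 2.2016 × 4.69% = 12.52%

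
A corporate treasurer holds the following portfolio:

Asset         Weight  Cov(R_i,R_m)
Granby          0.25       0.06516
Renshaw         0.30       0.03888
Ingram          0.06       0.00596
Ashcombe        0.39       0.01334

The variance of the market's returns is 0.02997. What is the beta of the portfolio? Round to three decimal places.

1.118

β_Granby = 0.06516 / 0.02997 = 2.1742
β_Renshaw = 0.03888 / 0.02997 = 1.2973
β_Ingram = 0.00596 / 0.02997 = 0.1989
β_Ashcombe = 0.01334 / 0.02997 = 0.4451
β_P = Σ w_i β_i = 0.25×2.1742 + 0.30×1.2973 + 0.06×0.1989 + 0.39×0.4451 = 1.1183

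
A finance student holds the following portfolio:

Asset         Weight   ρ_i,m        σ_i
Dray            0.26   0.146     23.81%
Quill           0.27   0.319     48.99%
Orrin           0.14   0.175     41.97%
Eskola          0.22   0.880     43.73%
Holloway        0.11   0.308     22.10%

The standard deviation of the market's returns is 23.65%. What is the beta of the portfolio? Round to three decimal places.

0.650

β_Dray = 0.146 × 23.81% / 23.65% = 0.1470
β_Quill = 0.319 × 48.99% / 23.65% = 0.6608
β_Orrin = 0.175 × 41.97% / 23.65% = 0.3106
β_Eskola = 0.880 × 43.73% / 23.65% = 1.6272
β_Holloway = 0.308 × 22.10% / 23.65% = 0.2878
β_P = Σ w_i β_i = 0.26×0.1470 + 0.27×0.6608 + 0.14×0.3106 + 0.22×1.6272 + 0.11×0.2878 = 0.6498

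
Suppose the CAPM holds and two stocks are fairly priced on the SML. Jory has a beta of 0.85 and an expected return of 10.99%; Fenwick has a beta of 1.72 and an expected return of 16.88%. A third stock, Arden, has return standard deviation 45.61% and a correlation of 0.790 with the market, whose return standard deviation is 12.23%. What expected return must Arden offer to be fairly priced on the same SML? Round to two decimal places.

MRP = (16.88% − 10.99%) / (1.72 − 0.85) = 6.7701%
R_f = 10.99% − 0.85 × 6.7701% = 5.2354%
β_Arden = ρ·σ_i/σ_m = 0.790 × 45.61 / 12.23 = 2.9462
E(R_Arden) = R_f + β × MRP = 5.2354% + 2.9462 × 6.7701% = 25.18%

25.18%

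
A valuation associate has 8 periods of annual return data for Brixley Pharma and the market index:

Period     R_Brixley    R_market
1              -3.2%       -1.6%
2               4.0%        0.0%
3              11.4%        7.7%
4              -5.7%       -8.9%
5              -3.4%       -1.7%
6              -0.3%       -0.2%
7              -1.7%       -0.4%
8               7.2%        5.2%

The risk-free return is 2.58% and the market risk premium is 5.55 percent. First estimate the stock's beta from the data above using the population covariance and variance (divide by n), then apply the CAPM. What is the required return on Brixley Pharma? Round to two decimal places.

Mean R_i = (-3.2 + 4.0 + 11.4 − 5.7 − 3.4 − 0.3 − 1.7 + 7.2) / 8 = 1.0375%
Mean R_m = (-1.6 + 0.0 + 7.7 − 8.9 − 1.7 − 0.2 − 0.4 + 5.2) / 8 = 0.0125%
Σ(R_i − R̄_i)(R_m − R̄_m) = 187.4863  ⇒  Cov = 187.4863 / 8 = 23.4358
Σ(R_m − R̄_m)² = 171.1888  ⇒  Var(R_m) = 171.1888 / 8 = 21.3986
β = Cov / Var(R_m) = 23.4358 / 21.3986 = 1.0952
E(R) = R_f + β × MRP = 2.58% + 1.0952 × 5.55% = 8.66%

8.66%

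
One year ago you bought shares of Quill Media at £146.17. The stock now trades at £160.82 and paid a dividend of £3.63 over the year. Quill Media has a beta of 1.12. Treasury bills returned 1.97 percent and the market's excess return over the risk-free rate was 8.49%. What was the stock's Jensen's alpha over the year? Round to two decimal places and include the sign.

Realised HPR = (P1 + D1 − P0) / P0 = (160.82 + 3.63 − 146.17) / 146.17 = 18.28 / 146.17 = 12.5060%
CAPM required = R_f + β·MRP = 1.97% + 1.12 × 8.49% = 11.4788%
α = realised − required = 12.5060% − 11.4788% = +1.03%

+1.03%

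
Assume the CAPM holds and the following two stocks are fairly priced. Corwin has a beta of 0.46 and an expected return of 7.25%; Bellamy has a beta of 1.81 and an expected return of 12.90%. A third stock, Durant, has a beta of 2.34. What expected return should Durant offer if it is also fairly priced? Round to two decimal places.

15.12%

MRP (SML slope) = (12.90% − 7.25%) / (1.81 − 0.46) = 5.65% / 1.35 = 4.1852%
R_f (intercept) = 7.25% − 0.46 × 4.1852% = 5.3248%
E(R_Durant) = R_f + β × MRP = 5.3248% + 2.34 × 4.1852% = 15.12%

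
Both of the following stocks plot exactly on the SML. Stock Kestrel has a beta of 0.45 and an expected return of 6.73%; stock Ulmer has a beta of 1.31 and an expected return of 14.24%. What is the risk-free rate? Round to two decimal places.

2.80%

Both satisfy E(R) = R_f + β·MRP, so the slope of the SML is
MRP = (14.24% − 6.73%) / (1.31 − 0.45) = 7.51% / 0.86 = 8.7326%
R_f = E(R_Kestrel) − β_Kestrel·MRP = 6.73% − 0.45 × 8.7326% = 2.8003%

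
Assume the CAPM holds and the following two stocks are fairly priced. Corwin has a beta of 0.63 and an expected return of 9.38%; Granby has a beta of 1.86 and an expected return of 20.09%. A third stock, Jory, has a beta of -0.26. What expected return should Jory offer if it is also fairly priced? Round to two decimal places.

1.63%

MRP (SML slope) = (20.09% − 9.38%) / (1.86 − 0.63) = 10.71% / 1.23 = 8.7073%
R_f (intercept) = 9.38% − 0.63 × 8.7073% = 3.8944%
E(R_Jory) = R_f + β × MRP = 3.8944% + -0.26 × 8.7073% = 1.63%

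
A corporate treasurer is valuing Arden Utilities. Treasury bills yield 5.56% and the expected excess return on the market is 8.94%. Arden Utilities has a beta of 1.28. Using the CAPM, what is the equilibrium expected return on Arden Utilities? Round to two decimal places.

E(R) = R_f + β × MRP = 5.56% + 1.28 × 8.94% = 17.00%

17.00%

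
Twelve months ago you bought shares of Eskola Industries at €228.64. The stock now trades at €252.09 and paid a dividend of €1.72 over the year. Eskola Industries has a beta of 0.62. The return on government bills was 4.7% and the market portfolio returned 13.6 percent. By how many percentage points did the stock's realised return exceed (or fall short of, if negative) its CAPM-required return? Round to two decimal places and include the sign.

+0.79%

Realised HPR = (P1 + D1 − P0) / P0 = (252.09 + 1.72 − 228.64) / 228.64 = 25.17 / 228.64 = 11.0086%
MRP = 13.6% − 4.7% = 8.90%
CAPM required = R_f + β·MRP = 4.7% + 0.62 × 8.9% = 10.2180%
α = realised − required = 11.0086% − 10.2180% = +0.79%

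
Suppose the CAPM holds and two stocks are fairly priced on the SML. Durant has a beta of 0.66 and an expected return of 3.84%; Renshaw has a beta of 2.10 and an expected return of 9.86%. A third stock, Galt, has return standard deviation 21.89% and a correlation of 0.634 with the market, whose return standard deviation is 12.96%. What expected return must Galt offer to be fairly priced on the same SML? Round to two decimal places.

5.56%

MRP = (9.86% − 3.84%) / (2.10 − 0.66) = 4.1806%
R_f = 3.84% − 0.66 × 4.1806% = 1.0808%
β_Galt = ρ·σ_i/σ_m = 0.634 × 21.89 / 12.96 = 1.0709
E(R_Galt) = R_f + β × MRP = 1.0808% + 1.0709 × 4.1806% = 5.56%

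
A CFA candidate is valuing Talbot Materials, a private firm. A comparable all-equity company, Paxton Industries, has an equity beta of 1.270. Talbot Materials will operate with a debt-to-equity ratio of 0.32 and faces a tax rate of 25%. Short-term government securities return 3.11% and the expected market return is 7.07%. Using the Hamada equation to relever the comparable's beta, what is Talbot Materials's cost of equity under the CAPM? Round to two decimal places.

9.35%

β_L = β_U × [1 + (1 − t)(D/E)] = 1.270 × [1 + (1 − 0.25) × 0.32]
    = 1.270 × [1 + 0.75 × 0.32] = 1.270 × 1.2400 = 1.5748
MRP = 7.07% − 3.11% = 3.96%
E(R) = R_f + β_L × MRP = 3.11% + 1.5748 × 3.96% = 9.35%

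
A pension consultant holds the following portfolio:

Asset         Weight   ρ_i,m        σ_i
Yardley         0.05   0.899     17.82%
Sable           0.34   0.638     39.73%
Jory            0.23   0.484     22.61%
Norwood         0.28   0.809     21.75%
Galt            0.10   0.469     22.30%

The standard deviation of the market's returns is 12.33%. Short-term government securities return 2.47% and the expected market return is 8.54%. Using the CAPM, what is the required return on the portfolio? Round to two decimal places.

11.29%

β_Yardley = 0.899 × 17.82% / 12.33% = 1.2993
β_Sable = 0.638 × 39.73% / 12.33% = 2.0558
β_Jory = 0.484 × 22.61% / 12.33% = 0.8875
β_Norwood = 0.809 × 21.75% / 12.33% = 1.4271
β_Galt = 0.469 × 22.30% / 12.33% = 0.8482
β_P = Σ w_i β_i = 0.05×1.2993 + 0.34×2.0558 + 0.23×0.8875 + 0.28×1.4271 + 0.10×0.8482 = 1.4525
MRP = 8.54% − 2.47% = 6.07%
E(R_P) = R_f + β_P × MRP = 2.47% + 1.4525 × 6.07% = 11.29%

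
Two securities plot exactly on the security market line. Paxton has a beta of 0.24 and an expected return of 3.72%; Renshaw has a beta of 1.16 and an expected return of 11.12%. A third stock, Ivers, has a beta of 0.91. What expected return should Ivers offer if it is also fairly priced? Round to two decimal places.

9.11%

MRP (SML slope) = (11.12% − 3.72%) / (1.16 − 0.24) = 7.40% / 0.92 = 8.0435%
R_f (intercept) = 3.72% − 0.24 × 8.0435% = 1.7896%
E(R_Ivers) = R_f + β × MRP = 1.7896% + 0.91 × 8.0435% = 9.11%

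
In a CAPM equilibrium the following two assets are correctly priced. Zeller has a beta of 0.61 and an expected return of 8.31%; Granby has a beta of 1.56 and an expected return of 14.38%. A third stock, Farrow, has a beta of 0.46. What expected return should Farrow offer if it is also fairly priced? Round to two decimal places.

7.35%

MRP (SML slope) = (14.38% − 8.31%) / (1.56 − 0.61) = 6.07% / 0.95 = 6.3895%
R_f (intercept) = 8.31% − 0.61 × 6.3895% = 4.4124%
E(R_Farrow) = R_f + β × MRP = 4.4124% + 0.46 × 6.3895% = 7.35%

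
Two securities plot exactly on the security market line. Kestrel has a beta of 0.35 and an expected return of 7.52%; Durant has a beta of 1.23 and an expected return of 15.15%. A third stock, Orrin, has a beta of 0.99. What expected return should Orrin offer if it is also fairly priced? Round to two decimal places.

MRP (SML slope) = (15.15% − 7.52%) / (1.23 − 0.35) = 7.63% / 0.88 = 8.6705%
R_f (intercept) = 7.52% − 0.35 × 8.6705% = 4.4853%
E(R_Orrin) = R_f + β × MRP = 4.4853% + 0.99 × 8.6705% = 13.07%

13.07%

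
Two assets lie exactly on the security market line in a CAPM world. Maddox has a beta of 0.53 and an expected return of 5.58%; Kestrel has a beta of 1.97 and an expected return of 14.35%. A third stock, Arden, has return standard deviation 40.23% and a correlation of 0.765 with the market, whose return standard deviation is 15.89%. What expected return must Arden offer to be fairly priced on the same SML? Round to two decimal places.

14.15%

MRP = (14.35% − 5.58%) / (1.97 − 0.53) = 6.0903%
R_f = 5.58% − 0.53 × 6.0903% = 2.3521%
β_Arden = ρ·σ_i/σ_m = 0.765 × 40.23 / 15.89 = 1.9368
E(R_Arden) = R_f + β × MRP = 2.3521% + 1.9368 × 6.0903% = 14.15%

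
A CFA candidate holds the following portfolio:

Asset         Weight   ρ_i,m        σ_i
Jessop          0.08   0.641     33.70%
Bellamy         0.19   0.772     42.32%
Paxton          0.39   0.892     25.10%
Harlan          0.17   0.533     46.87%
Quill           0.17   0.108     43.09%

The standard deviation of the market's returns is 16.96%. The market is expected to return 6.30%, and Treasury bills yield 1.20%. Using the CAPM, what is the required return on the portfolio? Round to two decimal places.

7.73%

β_Jessop = 0.641 × 33.70% / 16.96% = 1.2737
β_Bellamy = 0.772 × 42.32% / 16.96% = 1.9264
β_Paxton = 0.892 × 25.10% / 16.96% = 1.3201
β_Harlan = 0.533 × 46.87% / 16.96% = 1.4730
β_Quill = 0.108 × 43.09% / 16.96% = 0.2744
β_P = Σ w_i β_i = 0.08×1.2737 + 0.19×1.9264 + 0.39×1.3201 + 0.17×1.4730 + 0.17×0.2744 = 1.2798
MRP = 6.30% − 1.20% = 5.10%
E(R_P) = R_f + β_P × MRP = 1.20% + 1.2798 × 5.10% = 7.73%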